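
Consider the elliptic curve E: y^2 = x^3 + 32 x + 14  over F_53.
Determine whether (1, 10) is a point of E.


Check whether y^2 = x^3 + 32 x + 14 (mod 53) for (x, y) = (1, 10).
LHS: y^2 = 10^2 mod 53 = 47
RHS: x^3 + 32 x + 14 = 1^3 + 32*1 + 14 mod 53 = 47
LHS = RHS

Yes, on the curve


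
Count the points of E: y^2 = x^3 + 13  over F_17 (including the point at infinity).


For each x in F_17, count y with y^2 = x^3 + 0 x + 13 mod 17:
  x = 0: RHS = 13, y in [8, 9]  -> 2 point(s)
  x = 2: RHS = 4, y in [2, 15]  -> 2 point(s)
  x = 4: RHS = 9, y in [3, 14]  -> 2 point(s)
  x = 5: RHS = 2, y in [6, 11]  -> 2 point(s)
  x = 6: RHS = 8, y in [5, 12]  -> 2 point(s)
  x = 7: RHS = 16, y in [4, 13]  -> 2 point(s)
  x = 8: RHS = 15, y in [7, 10]  -> 2 point(s)
  x = 11: RHS = 1, y in [1, 16]  -> 2 point(s)
  x = 13: RHS = 0, y in [0]  -> 1 point(s)
Affine points: 17. Add the point at infinity: total = 18.

#E(F_17) = 18


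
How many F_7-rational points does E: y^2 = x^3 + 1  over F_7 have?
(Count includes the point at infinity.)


For each x in F_7, count y with y^2 = x^3 + 0 x + 1 mod 7:
  x = 0: RHS = 1, y in [1, 6]  -> 2 point(s)
  x = 1: RHS = 2, y in [3, 4]  -> 2 point(s)
  x = 2: RHS = 2, y in [3, 4]  -> 2 point(s)
  x = 3: RHS = 0, y in [0]  -> 1 point(s)
  x = 4: RHS = 2, y in [3, 4]  -> 2 point(s)
  x = 5: RHS = 0, y in [0]  -> 1 point(s)
  x = 6: RHS = 0, y in [0]  -> 1 point(s)
Affine points: 11. Add the point at infinity: total = 12.

#E(F_7) = 12


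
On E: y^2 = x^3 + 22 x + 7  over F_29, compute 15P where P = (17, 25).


k = 15 = 1111_2 (binary, LSB first: 1111)
Double-and-add from P = (17, 25):
  bit 0 = 1: acc = O + (17, 25) = (17, 25)
  bit 1 = 1: acc = (17, 25) + (2, 1) = (23, 6)
  bit 2 = 1: acc = (23, 6) + (24, 2) = (27, 10)
  bit 3 = 1: acc = (27, 10) + (9, 21) = (23, 23)

15P = (23, 23)


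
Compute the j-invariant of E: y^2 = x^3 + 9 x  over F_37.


Delta = -16(4 a^3 + 27 b^2) mod 37 = 1
-1728 * (4 a)^3 = -1728 * (4*9)^3 mod 37 = 26
j = 26 * 1^(-1) mod 37 = 26

j = 26 (mod 37)


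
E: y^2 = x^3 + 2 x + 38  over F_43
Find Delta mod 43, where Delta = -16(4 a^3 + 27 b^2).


4 a^3 + 27 b^2 = 4*2^3 + 27*38^2 = 32 + 38988 = 39020
Delta = -16 * (39020) = -624320
Delta mod 43 = 40

Delta = 40 (mod 43)


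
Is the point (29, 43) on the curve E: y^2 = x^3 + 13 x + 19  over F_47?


Check whether y^2 = x^3 + 13 x + 19 (mod 47) for (x, y) = (29, 43).
LHS: y^2 = 43^2 mod 47 = 16
RHS: x^3 + 13 x + 19 = 29^3 + 13*29 + 19 mod 47 = 16
LHS = RHS

Yes, on the curve


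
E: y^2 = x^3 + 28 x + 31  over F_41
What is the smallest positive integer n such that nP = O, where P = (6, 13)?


Compute successive multiples of P until we hit O:
  1P = (6, 13)
  2P = (19, 1)
  3P = (12, 2)
  4P = (7, 23)
  5P = (5, 38)
  6P = (40, 17)
  7P = (38, 17)
  8P = (22, 26)
  ... (continuing to 45P)
  45P = O

ord(P) = 45


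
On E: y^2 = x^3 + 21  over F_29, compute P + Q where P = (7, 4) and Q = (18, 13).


P != Q, so use the chord formula.
s = (y2 - y1) / (x2 - x1) = (9) / (11) mod 29 = 14
x3 = s^2 - x1 - x2 mod 29 = 14^2 - 7 - 18 = 26
y3 = s (x1 - x3) - y1 mod 29 = 14 * (7 - 26) - 4 = 20

P + Q = (26, 20)


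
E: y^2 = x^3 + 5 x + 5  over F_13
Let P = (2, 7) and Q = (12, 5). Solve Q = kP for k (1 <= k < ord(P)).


Enumerate multiples of P until we hit Q = (12, 5):
  1P = (2, 7)
  2P = (12, 5)
Match found at i = 2.

k = 2


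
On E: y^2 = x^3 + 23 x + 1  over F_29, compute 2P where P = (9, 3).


Doubling: s = (3 x1^2 + a) / (2 y1)
s = (3*9^2 + 23) / (2*3) mod 29 = 25
x3 = s^2 - 2 x1 mod 29 = 25^2 - 2*9 = 27
y3 = s (x1 - x3) - y1 mod 29 = 25 * (9 - 27) - 3 = 11

2P = (27, 11)


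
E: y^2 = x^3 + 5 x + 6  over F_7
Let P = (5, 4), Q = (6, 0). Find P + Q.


P != Q, so use the chord formula.
s = (y2 - y1) / (x2 - x1) = (3) / (1) mod 7 = 3
x3 = s^2 - x1 - x2 mod 7 = 3^2 - 5 - 6 = 5
y3 = s (x1 - x3) - y1 mod 7 = 3 * (5 - 5) - 4 = 3

P + Q = (5, 3)


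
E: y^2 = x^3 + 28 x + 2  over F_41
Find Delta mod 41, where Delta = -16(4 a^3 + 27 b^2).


4 a^3 + 27 b^2 = 4*28^3 + 27*2^2 = 87808 + 108 = 87916
Delta = -16 * (87916) = -1406656
Delta mod 41 = 13

Delta = 13 (mod 41)


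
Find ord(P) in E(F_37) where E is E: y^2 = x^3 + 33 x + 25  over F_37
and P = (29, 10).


Compute successive multiples of P until we hit O:
  1P = (29, 10)
  2P = (20, 8)
  3P = (15, 26)
  4P = (23, 36)
  5P = (12, 15)
  6P = (3, 15)
  7P = (26, 25)
  8P = (7, 28)
  ... (continuing to 21P)
  21P = O

ord(P) = 21


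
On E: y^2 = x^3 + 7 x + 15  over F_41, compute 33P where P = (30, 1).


k = 33 = 100001_2 (binary, LSB first: 100001)
Double-and-add from P = (30, 1):
  bit 0 = 1: acc = O + (30, 1) = (30, 1)
  bit 1 = 0: acc unchanged = (30, 1)
  bit 2 = 0: acc unchanged = (30, 1)
  bit 3 = 0: acc unchanged = (30, 1)
  bit 4 = 0: acc unchanged = (30, 1)
  bit 5 = 1: acc = (30, 1) + (32, 24) = (19, 23)

33P = (19, 23)


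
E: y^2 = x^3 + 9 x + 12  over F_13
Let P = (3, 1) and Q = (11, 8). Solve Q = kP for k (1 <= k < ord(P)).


Enumerate multiples of P until we hit Q = (11, 8):
  1P = (3, 1)
  2P = (6, 10)
  3P = (0, 8)
  4P = (1, 3)
  5P = (10, 6)
  6P = (9, 4)
  7P = (11, 8)
Match found at i = 7.

k = 7


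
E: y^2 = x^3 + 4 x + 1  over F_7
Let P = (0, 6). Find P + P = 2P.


Doubling: s = (3 x1^2 + a) / (2 y1)
s = (3*0^2 + 4) / (2*6) mod 7 = 5
x3 = s^2 - 2 x1 mod 7 = 5^2 - 2*0 = 4
y3 = s (x1 - x3) - y1 mod 7 = 5 * (0 - 4) - 6 = 2

2P = (4, 2)


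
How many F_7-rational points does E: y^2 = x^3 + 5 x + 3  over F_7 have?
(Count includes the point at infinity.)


For each x in F_7, count y with y^2 = x^3 + 5 x + 3 mod 7:
  x = 1: RHS = 2, y in [3, 4]  -> 2 point(s)
  x = 2: RHS = 0, y in [0]  -> 1 point(s)
  x = 6: RHS = 4, y in [2, 5]  -> 2 point(s)
Affine points: 5. Add the point at infinity: total = 6.

#E(F_7) = 6


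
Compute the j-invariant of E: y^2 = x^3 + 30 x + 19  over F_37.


Delta = -16(4 a^3 + 27 b^2) mod 37 = 14
-1728 * (4 a)^3 = -1728 * (4*30)^3 mod 37 = 27
j = 27 * 14^(-1) mod 37 = 31

j = 31 (mod 37)


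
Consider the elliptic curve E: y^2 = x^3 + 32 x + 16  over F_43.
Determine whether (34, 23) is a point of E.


Check whether y^2 = x^3 + 32 x + 16 (mod 43) for (x, y) = (34, 23).
LHS: y^2 = 23^2 mod 43 = 13
RHS: x^3 + 32 x + 16 = 34^3 + 32*34 + 16 mod 43 = 31
LHS != RHS

No, not on the curve


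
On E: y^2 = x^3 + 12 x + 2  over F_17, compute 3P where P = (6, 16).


k = 3 = 11_2 (binary, LSB first: 11)
Double-and-add from P = (6, 16):
  bit 0 = 1: acc = O + (6, 16) = (6, 16)
  bit 1 = 1: acc = (6, 16) + (1, 7) = (1, 10)

3P = (1, 10)


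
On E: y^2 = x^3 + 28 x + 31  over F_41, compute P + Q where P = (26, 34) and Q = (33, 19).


P != Q, so use the chord formula.
s = (y2 - y1) / (x2 - x1) = (26) / (7) mod 41 = 33
x3 = s^2 - x1 - x2 mod 41 = 33^2 - 26 - 33 = 5
y3 = s (x1 - x3) - y1 mod 41 = 33 * (26 - 5) - 34 = 3

P + Q = (5, 3)


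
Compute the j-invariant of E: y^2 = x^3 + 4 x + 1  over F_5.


Delta = -16(4 a^3 + 27 b^2) mod 5 = 2
-1728 * (4 a)^3 = -1728 * (4*4)^3 mod 5 = 2
j = 2 * 2^(-1) mod 5 = 1

j = 1 (mod 5)


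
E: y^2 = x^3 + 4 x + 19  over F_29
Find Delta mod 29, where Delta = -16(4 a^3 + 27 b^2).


4 a^3 + 27 b^2 = 4*4^3 + 27*19^2 = 256 + 9747 = 10003
Delta = -16 * (10003) = -160048
Delta mod 29 = 3

Delta = 3 (mod 29)


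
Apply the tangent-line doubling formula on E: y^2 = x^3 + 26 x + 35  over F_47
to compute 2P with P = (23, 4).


Doubling: s = (3 x1^2 + a) / (2 y1)
s = (3*23^2 + 26) / (2*4) mod 47 = 43
x3 = s^2 - 2 x1 mod 47 = 43^2 - 2*23 = 17
y3 = s (x1 - x3) - y1 mod 47 = 43 * (23 - 17) - 4 = 19

2P = (17, 19)


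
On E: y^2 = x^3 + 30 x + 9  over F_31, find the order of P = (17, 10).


Compute successive multiples of P until we hit O:
  1P = (17, 10)
  2P = (6, 23)
  3P = (24, 18)
  4P = (28, 4)
  5P = (5, 6)
  6P = (16, 11)
  7P = (30, 3)
  8P = (3, 23)
  ... (continuing to 37P)
  37P = O

ord(P) = 37


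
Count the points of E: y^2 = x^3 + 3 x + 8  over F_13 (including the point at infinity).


For each x in F_13, count y with y^2 = x^3 + 3 x + 8 mod 13:
  x = 1: RHS = 12, y in [5, 8]  -> 2 point(s)
  x = 2: RHS = 9, y in [3, 10]  -> 2 point(s)
  x = 9: RHS = 10, y in [6, 7]  -> 2 point(s)
  x = 12: RHS = 4, y in [2, 11]  -> 2 point(s)
Affine points: 8. Add the point at infinity: total = 9.

#E(F_13) = 9


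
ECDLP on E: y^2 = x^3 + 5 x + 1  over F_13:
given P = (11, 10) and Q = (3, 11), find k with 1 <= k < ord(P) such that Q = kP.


Enumerate multiples of P until we hit Q = (3, 11):
  1P = (11, 10)
  2P = (3, 2)
  3P = (0, 1)
  4P = (6, 0)
  5P = (0, 12)
  6P = (3, 11)
Match found at i = 6.

k = 6


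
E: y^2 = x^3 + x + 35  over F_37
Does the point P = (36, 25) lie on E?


Check whether y^2 = x^3 + 1 x + 35 (mod 37) for (x, y) = (36, 25).
LHS: y^2 = 25^2 mod 37 = 33
RHS: x^3 + 1 x + 35 = 36^3 + 1*36 + 35 mod 37 = 33
LHS = RHS

Yes, on the curve


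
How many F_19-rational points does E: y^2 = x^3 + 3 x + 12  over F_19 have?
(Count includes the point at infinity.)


For each x in F_19, count y with y^2 = x^3 + 3 x + 12 mod 19:
  x = 1: RHS = 16, y in [4, 15]  -> 2 point(s)
  x = 2: RHS = 7, y in [8, 11]  -> 2 point(s)
  x = 5: RHS = 0, y in [0]  -> 1 point(s)
  x = 8: RHS = 16, y in [4, 15]  -> 2 point(s)
  x = 10: RHS = 16, y in [4, 15]  -> 2 point(s)
  x = 12: RHS = 9, y in [3, 16]  -> 2 point(s)
  x = 13: RHS = 6, y in [5, 14]  -> 2 point(s)
  x = 14: RHS = 5, y in [9, 10]  -> 2 point(s)
  x = 17: RHS = 17, y in [6, 13]  -> 2 point(s)
Affine points: 17. Add the point at infinity: total = 18.

#E(F_19) = 18


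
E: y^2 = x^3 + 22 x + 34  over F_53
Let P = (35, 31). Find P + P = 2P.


Doubling: s = (3 x1^2 + a) / (2 y1)
s = (3*35^2 + 22) / (2*31) mod 53 = 28
x3 = s^2 - 2 x1 mod 53 = 28^2 - 2*35 = 25
y3 = s (x1 - x3) - y1 mod 53 = 28 * (35 - 25) - 31 = 37

2P = (25, 37)


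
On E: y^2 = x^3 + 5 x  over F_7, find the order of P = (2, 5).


Compute successive multiples of P until we hit O:
  1P = (2, 5)
  2P = (4, 0)
  3P = (2, 2)
  4P = O

ord(P) = 4


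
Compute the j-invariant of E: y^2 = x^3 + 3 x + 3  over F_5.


Delta = -16(4 a^3 + 27 b^2) mod 5 = 4
-1728 * (4 a)^3 = -1728 * (4*3)^3 mod 5 = 1
j = 1 * 4^(-1) mod 5 = 4

j = 4 (mod 5)


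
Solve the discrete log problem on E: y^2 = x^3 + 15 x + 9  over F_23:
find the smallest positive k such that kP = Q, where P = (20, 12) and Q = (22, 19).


Enumerate multiples of P until we hit Q = (22, 19):
  1P = (20, 12)
  2P = (22, 19)
Match found at i = 2.

k = 2


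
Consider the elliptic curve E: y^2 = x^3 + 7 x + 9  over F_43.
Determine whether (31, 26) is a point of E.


Check whether y^2 = x^3 + 7 x + 9 (mod 43) for (x, y) = (31, 26).
LHS: y^2 = 26^2 mod 43 = 31
RHS: x^3 + 7 x + 9 = 31^3 + 7*31 + 9 mod 43 = 3
LHS != RHS

No, not on the curve


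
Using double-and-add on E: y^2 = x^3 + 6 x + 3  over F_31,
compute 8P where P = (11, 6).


k = 8 = 1000_2 (binary, LSB first: 0001)
Double-and-add from P = (11, 6):
  bit 0 = 0: acc unchanged = O
  bit 1 = 0: acc unchanged = O
  bit 2 = 0: acc unchanged = O
  bit 3 = 1: acc = O + (11, 25) = (11, 25)

8P = (11, 25)


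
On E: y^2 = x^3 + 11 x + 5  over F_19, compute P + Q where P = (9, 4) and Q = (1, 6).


P != Q, so use the chord formula.
s = (y2 - y1) / (x2 - x1) = (2) / (11) mod 19 = 14
x3 = s^2 - x1 - x2 mod 19 = 14^2 - 9 - 1 = 15
y3 = s (x1 - x3) - y1 mod 19 = 14 * (9 - 15) - 4 = 7

P + Q = (15, 7)


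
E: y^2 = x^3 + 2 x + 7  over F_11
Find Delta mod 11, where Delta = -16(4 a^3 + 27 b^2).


4 a^3 + 27 b^2 = 4*2^3 + 27*7^2 = 32 + 1323 = 1355
Delta = -16 * (1355) = -21680
Delta mod 11 = 1

Delta = 1 (mod 11)


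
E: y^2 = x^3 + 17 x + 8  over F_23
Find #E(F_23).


For each x in F_23, count y with y^2 = x^3 + 17 x + 8 mod 23:
  x = 0: RHS = 8, y in [10, 13]  -> 2 point(s)
  x = 1: RHS = 3, y in [7, 16]  -> 2 point(s)
  x = 2: RHS = 4, y in [2, 21]  -> 2 point(s)
  x = 4: RHS = 2, y in [5, 18]  -> 2 point(s)
  x = 6: RHS = 4, y in [2, 21]  -> 2 point(s)
  x = 8: RHS = 12, y in [9, 14]  -> 2 point(s)
  x = 9: RHS = 16, y in [4, 19]  -> 2 point(s)
  x = 11: RHS = 8, y in [10, 13]  -> 2 point(s)
  x = 12: RHS = 8, y in [10, 13]  -> 2 point(s)
  x = 14: RHS = 0, y in [0]  -> 1 point(s)
  x = 15: RHS = 4, y in [2, 21]  -> 2 point(s)
  x = 16: RHS = 6, y in [11, 12]  -> 2 point(s)
  x = 17: RHS = 12, y in [9, 14]  -> 2 point(s)
  x = 21: RHS = 12, y in [9, 14]  -> 2 point(s)
  x = 22: RHS = 13, y in [6, 17]  -> 2 point(s)
Affine points: 29. Add the point at infinity: total = 30.

#E(F_23) = 30


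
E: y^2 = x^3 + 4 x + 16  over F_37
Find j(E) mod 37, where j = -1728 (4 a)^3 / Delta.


Delta = -16(4 a^3 + 27 b^2) mod 37 = 12
-1728 * (4 a)^3 = -1728 * (4*4)^3 mod 37 = 27
j = 27 * 12^(-1) mod 37 = 30

j = 30 (mod 37)


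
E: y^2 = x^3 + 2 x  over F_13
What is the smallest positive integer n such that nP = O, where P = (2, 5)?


Compute successive multiples of P until we hit O:
  1P = (2, 5)
  2P = (12, 7)
  3P = (11, 1)
  4P = (1, 9)
  5P = (0, 0)
  6P = (1, 4)
  7P = (11, 12)
  8P = (12, 6)
  ... (continuing to 10P)
  10P = O

ord(P) = 10


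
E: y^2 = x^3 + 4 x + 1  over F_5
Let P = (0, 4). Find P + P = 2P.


Doubling: s = (3 x1^2 + a) / (2 y1)
s = (3*0^2 + 4) / (2*4) mod 5 = 3
x3 = s^2 - 2 x1 mod 5 = 3^2 - 2*0 = 4
y3 = s (x1 - x3) - y1 mod 5 = 3 * (0 - 4) - 4 = 4

2P = (4, 4)


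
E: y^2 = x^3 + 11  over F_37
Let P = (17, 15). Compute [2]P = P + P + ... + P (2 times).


k = 2 = 10_2 (binary, LSB first: 01)
Double-and-add from P = (17, 15):
  bit 0 = 0: acc unchanged = O
  bit 1 = 1: acc = O + (12, 0) = (12, 0)

2P = (12, 0)


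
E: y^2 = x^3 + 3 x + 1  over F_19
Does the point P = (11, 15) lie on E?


Check whether y^2 = x^3 + 3 x + 1 (mod 19) for (x, y) = (11, 15).
LHS: y^2 = 15^2 mod 19 = 16
RHS: x^3 + 3 x + 1 = 11^3 + 3*11 + 1 mod 19 = 16
LHS = RHS

Yes, on the curve


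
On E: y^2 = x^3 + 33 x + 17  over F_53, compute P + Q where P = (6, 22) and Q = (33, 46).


P != Q, so use the chord formula.
s = (y2 - y1) / (x2 - x1) = (24) / (27) mod 53 = 48
x3 = s^2 - x1 - x2 mod 53 = 48^2 - 6 - 33 = 39
y3 = s (x1 - x3) - y1 mod 53 = 48 * (6 - 39) - 22 = 37

P + Q = (39, 37)


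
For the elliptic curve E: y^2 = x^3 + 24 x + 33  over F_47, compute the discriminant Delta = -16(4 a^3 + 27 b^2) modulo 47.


4 a^3 + 27 b^2 = 4*24^3 + 27*33^2 = 55296 + 29403 = 84699
Delta = -16 * (84699) = -1355184
Delta mod 47 = 14

Delta = 14 (mod 47)


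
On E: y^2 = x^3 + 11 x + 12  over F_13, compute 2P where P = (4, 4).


Doubling: s = (3 x1^2 + a) / (2 y1)
s = (3*4^2 + 11) / (2*4) mod 13 = 9
x3 = s^2 - 2 x1 mod 13 = 9^2 - 2*4 = 8
y3 = s (x1 - x3) - y1 mod 13 = 9 * (4 - 8) - 4 = 12

2P = (8, 12)


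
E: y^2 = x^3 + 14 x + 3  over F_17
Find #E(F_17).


For each x in F_17, count y with y^2 = x^3 + 14 x + 3 mod 17:
  x = 1: RHS = 1, y in [1, 16]  -> 2 point(s)
  x = 3: RHS = 4, y in [2, 15]  -> 2 point(s)
  x = 4: RHS = 4, y in [2, 15]  -> 2 point(s)
  x = 7: RHS = 2, y in [6, 11]  -> 2 point(s)
  x = 8: RHS = 15, y in [7, 10]  -> 2 point(s)
  x = 9: RHS = 8, y in [5, 12]  -> 2 point(s)
  x = 10: RHS = 4, y in [2, 15]  -> 2 point(s)
  x = 11: RHS = 9, y in [3, 14]  -> 2 point(s)
  x = 13: RHS = 2, y in [6, 11]  -> 2 point(s)
  x = 14: RHS = 2, y in [6, 11]  -> 2 point(s)
  x = 15: RHS = 1, y in [1, 16]  -> 2 point(s)
Affine points: 22. Add the point at infinity: total = 23.

#E(F_17) = 23


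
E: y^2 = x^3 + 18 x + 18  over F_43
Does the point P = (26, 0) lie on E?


Check whether y^2 = x^3 + 18 x + 18 (mod 43) for (x, y) = (26, 0).
LHS: y^2 = 0^2 mod 43 = 0
RHS: x^3 + 18 x + 18 = 26^3 + 18*26 + 18 mod 43 = 2
LHS != RHS

No, not on the curve


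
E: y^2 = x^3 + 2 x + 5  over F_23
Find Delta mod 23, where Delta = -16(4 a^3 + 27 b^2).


4 a^3 + 27 b^2 = 4*2^3 + 27*5^2 = 32 + 675 = 707
Delta = -16 * (707) = -11312
Delta mod 23 = 4

Delta = 4 (mod 23)


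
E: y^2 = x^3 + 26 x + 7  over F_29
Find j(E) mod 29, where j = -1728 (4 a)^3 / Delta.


Delta = -16(4 a^3 + 27 b^2) mod 29 = 19
-1728 * (4 a)^3 = -1728 * (4*26)^3 mod 29 = 28
j = 28 * 19^(-1) mod 29 = 3

j = 3 (mod 29)


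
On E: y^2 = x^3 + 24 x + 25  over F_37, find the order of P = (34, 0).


Compute successive multiples of P until we hit O:
  1P = (34, 0)
  2P = O

ord(P) = 2


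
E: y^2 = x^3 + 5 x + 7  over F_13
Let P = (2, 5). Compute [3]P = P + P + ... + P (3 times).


k = 3 = 11_2 (binary, LSB first: 11)
Double-and-add from P = (2, 5):
  bit 0 = 1: acc = O + (2, 5) = (2, 5)
  bit 1 = 1: acc = (2, 5) + (5, 12) = (10, 11)

3P = (10, 11)


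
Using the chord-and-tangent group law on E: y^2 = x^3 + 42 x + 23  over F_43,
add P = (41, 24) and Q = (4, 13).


P != Q, so use the chord formula.
s = (y2 - y1) / (x2 - x1) = (32) / (6) mod 43 = 34
x3 = s^2 - x1 - x2 mod 43 = 34^2 - 41 - 4 = 36
y3 = s (x1 - x3) - y1 mod 43 = 34 * (41 - 36) - 24 = 17

P + Q = (36, 17)


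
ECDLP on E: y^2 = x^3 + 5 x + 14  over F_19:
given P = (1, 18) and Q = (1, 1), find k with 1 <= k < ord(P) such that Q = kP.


Enumerate multiples of P until we hit Q = (1, 1):
  1P = (1, 18)
  2P = (14, 15)
  3P = (9, 16)
  4P = (15, 14)
  5P = (12, 15)
  6P = (10, 0)
  7P = (12, 4)
  8P = (15, 5)
  9P = (9, 3)
  10P = (14, 4)
  11P = (1, 1)
Match found at i = 11.

k = 11


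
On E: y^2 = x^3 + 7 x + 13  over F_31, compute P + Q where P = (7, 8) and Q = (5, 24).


P != Q, so use the chord formula.
s = (y2 - y1) / (x2 - x1) = (16) / (29) mod 31 = 23
x3 = s^2 - x1 - x2 mod 31 = 23^2 - 7 - 5 = 21
y3 = s (x1 - x3) - y1 mod 31 = 23 * (7 - 21) - 8 = 11

P + Q = (21, 11)


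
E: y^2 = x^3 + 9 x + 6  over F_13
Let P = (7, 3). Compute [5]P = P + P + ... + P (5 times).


k = 5 = 101_2 (binary, LSB first: 101)
Double-and-add from P = (7, 3):
  bit 0 = 1: acc = O + (7, 3) = (7, 3)
  bit 1 = 0: acc unchanged = (7, 3)
  bit 2 = 1: acc = (7, 3) + (6, 4) = (1, 4)

5P = (1, 4)


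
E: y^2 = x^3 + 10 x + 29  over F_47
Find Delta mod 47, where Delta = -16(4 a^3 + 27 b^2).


4 a^3 + 27 b^2 = 4*10^3 + 27*29^2 = 4000 + 22707 = 26707
Delta = -16 * (26707) = -427312
Delta mod 47 = 12

Delta = 12 (mod 47)


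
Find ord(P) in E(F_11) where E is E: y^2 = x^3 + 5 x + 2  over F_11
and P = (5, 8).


Compute successive multiples of P until we hit O:
  1P = (5, 8)
  2P = (4, 8)
  3P = (2, 3)
  4P = (8, 9)
  5P = (3, 0)
  6P = (8, 2)
  7P = (2, 8)
  8P = (4, 3)
  ... (continuing to 10P)
  10P = O

ord(P) = 10


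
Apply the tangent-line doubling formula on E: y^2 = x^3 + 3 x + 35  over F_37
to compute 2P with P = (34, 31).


Doubling: s = (3 x1^2 + a) / (2 y1)
s = (3*34^2 + 3) / (2*31) mod 37 = 16
x3 = s^2 - 2 x1 mod 37 = 16^2 - 2*34 = 3
y3 = s (x1 - x3) - y1 mod 37 = 16 * (34 - 3) - 31 = 21

2P = (3, 21)


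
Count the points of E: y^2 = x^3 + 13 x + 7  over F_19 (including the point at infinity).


For each x in F_19, count y with y^2 = x^3 + 13 x + 7 mod 19:
  x = 0: RHS = 7, y in [8, 11]  -> 2 point(s)
  x = 3: RHS = 16, y in [4, 15]  -> 2 point(s)
  x = 4: RHS = 9, y in [3, 16]  -> 2 point(s)
  x = 5: RHS = 7, y in [8, 11]  -> 2 point(s)
  x = 6: RHS = 16, y in [4, 15]  -> 2 point(s)
  x = 7: RHS = 4, y in [2, 17]  -> 2 point(s)
  x = 9: RHS = 17, y in [6, 13]  -> 2 point(s)
  x = 10: RHS = 16, y in [4, 15]  -> 2 point(s)
  x = 13: RHS = 17, y in [6, 13]  -> 2 point(s)
  x = 14: RHS = 7, y in [8, 11]  -> 2 point(s)
  x = 15: RHS = 5, y in [9, 10]  -> 2 point(s)
  x = 16: RHS = 17, y in [6, 13]  -> 2 point(s)
  x = 17: RHS = 11, y in [7, 12]  -> 2 point(s)
Affine points: 26. Add the point at infinity: total = 27.

#E(F_19) = 27


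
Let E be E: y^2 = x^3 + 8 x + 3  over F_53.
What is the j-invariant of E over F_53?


Delta = -16(4 a^3 + 27 b^2) mod 53 = 20
-1728 * (4 a)^3 = -1728 * (4*8)^3 mod 53 = 29
j = 29 * 20^(-1) mod 53 = 20

j = 20 (mod 53)


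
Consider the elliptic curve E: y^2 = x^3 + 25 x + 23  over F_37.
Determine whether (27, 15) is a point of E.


Check whether y^2 = x^3 + 25 x + 23 (mod 37) for (x, y) = (27, 15).
LHS: y^2 = 15^2 mod 37 = 3
RHS: x^3 + 25 x + 23 = 27^3 + 25*27 + 23 mod 37 = 31
LHS != RHS

No, not on the curve


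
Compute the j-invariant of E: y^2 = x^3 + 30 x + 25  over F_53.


Delta = -16(4 a^3 + 27 b^2) mod 53 = 47
-1728 * (4 a)^3 = -1728 * (4*30)^3 mod 53 = 13
j = 13 * 47^(-1) mod 53 = 42

j = 42 (mod 53)


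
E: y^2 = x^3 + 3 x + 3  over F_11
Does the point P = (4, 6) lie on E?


Check whether y^2 = x^3 + 3 x + 3 (mod 11) for (x, y) = (4, 6).
LHS: y^2 = 6^2 mod 11 = 3
RHS: x^3 + 3 x + 3 = 4^3 + 3*4 + 3 mod 11 = 2
LHS != RHS

No, not on the curve


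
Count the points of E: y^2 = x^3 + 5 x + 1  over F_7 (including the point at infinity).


For each x in F_7, count y with y^2 = x^3 + 5 x + 1 mod 7:
  x = 0: RHS = 1, y in [1, 6]  -> 2 point(s)
  x = 1: RHS = 0, y in [0]  -> 1 point(s)
  x = 3: RHS = 1, y in [1, 6]  -> 2 point(s)
  x = 4: RHS = 1, y in [1, 6]  -> 2 point(s)
  x = 5: RHS = 4, y in [2, 5]  -> 2 point(s)
  x = 6: RHS = 2, y in [3, 4]  -> 2 point(s)
Affine points: 11. Add the point at infinity: total = 12.

#E(F_7) = 12


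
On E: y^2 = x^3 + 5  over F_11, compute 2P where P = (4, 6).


Doubling: s = (3 x1^2 + a) / (2 y1)
s = (3*4^2 + 0) / (2*6) mod 11 = 4
x3 = s^2 - 2 x1 mod 11 = 4^2 - 2*4 = 8
y3 = s (x1 - x3) - y1 mod 11 = 4 * (4 - 8) - 6 = 0

2P = (8, 0)


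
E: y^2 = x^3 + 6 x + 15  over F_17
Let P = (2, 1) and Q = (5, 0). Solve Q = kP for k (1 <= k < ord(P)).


Enumerate multiples of P until we hit Q = (5, 0):
  1P = (2, 1)
  2P = (9, 4)
  3P = (10, 15)
  4P = (7, 3)
  5P = (0, 10)
  6P = (14, 2)
  7P = (16, 12)
  8P = (3, 14)
  9P = (11, 1)
  10P = (4, 16)
  11P = (12, 9)
  12P = (5, 0)
Match found at i = 12.

k = 12


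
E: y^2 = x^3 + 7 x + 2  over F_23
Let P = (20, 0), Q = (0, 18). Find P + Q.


P != Q, so use the chord formula.
s = (y2 - y1) / (x2 - x1) = (18) / (3) mod 23 = 6
x3 = s^2 - x1 - x2 mod 23 = 6^2 - 20 - 0 = 16
y3 = s (x1 - x3) - y1 mod 23 = 6 * (20 - 16) - 0 = 1

P + Q = (16, 1)


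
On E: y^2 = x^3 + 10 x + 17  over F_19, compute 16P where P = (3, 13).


k = 16 = 10000_2 (binary, LSB first: 00001)
Double-and-add from P = (3, 13):
  bit 0 = 0: acc unchanged = O
  bit 1 = 0: acc unchanged = O
  bit 2 = 0: acc unchanged = O
  bit 3 = 0: acc unchanged = O
  bit 4 = 1: acc = O + (18, 5) = (18, 5)

16P = (18, 5)


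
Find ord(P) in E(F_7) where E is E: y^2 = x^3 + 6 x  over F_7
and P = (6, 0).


Compute successive multiples of P until we hit O:
  1P = (6, 0)
  2P = O

ord(P) = 2


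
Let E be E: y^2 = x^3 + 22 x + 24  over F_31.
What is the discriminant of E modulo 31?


4 a^3 + 27 b^2 = 4*22^3 + 27*24^2 = 42592 + 15552 = 58144
Delta = -16 * (58144) = -930304
Delta mod 31 = 6

Delta = 6 (mod 31)


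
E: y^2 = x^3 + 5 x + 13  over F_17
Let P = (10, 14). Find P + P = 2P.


Doubling: s = (3 x1^2 + a) / (2 y1)
s = (3*10^2 + 5) / (2*14) mod 17 = 3
x3 = s^2 - 2 x1 mod 17 = 3^2 - 2*10 = 6
y3 = s (x1 - x3) - y1 mod 17 = 3 * (10 - 6) - 14 = 15

2P = (6, 15)


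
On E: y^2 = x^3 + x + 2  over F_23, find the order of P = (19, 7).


Compute successive multiples of P until we hit O:
  1P = (19, 7)
  2P = (3, 3)
  3P = (14, 0)
  4P = (3, 20)
  5P = (19, 16)
  6P = O

ord(P) = 6


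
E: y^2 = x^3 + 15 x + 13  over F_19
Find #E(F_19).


For each x in F_19, count y with y^2 = x^3 + 15 x + 13 mod 19:
  x = 3: RHS = 9, y in [3, 16]  -> 2 point(s)
  x = 4: RHS = 4, y in [2, 17]  -> 2 point(s)
  x = 5: RHS = 4, y in [2, 17]  -> 2 point(s)
  x = 7: RHS = 5, y in [9, 10]  -> 2 point(s)
  x = 10: RHS = 4, y in [2, 17]  -> 2 point(s)
  x = 13: RHS = 11, y in [7, 12]  -> 2 point(s)
  x = 16: RHS = 17, y in [6, 13]  -> 2 point(s)
  x = 18: RHS = 16, y in [4, 15]  -> 2 point(s)
Affine points: 16. Add the point at infinity: total = 17.

#E(F_19) = 17


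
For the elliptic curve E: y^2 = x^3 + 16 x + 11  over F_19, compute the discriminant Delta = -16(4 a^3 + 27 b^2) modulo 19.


4 a^3 + 27 b^2 = 4*16^3 + 27*11^2 = 16384 + 3267 = 19651
Delta = -16 * (19651) = -314416
Delta mod 19 = 15

Delta = 15 (mod 19)


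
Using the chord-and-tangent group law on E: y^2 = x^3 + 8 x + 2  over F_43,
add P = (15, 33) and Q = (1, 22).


P != Q, so use the chord formula.
s = (y2 - y1) / (x2 - x1) = (32) / (29) mod 43 = 10
x3 = s^2 - x1 - x2 mod 43 = 10^2 - 15 - 1 = 41
y3 = s (x1 - x3) - y1 mod 43 = 10 * (15 - 41) - 33 = 8

P + Q = (41, 8)


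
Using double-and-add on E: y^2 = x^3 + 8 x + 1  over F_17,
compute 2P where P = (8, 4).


k = 2 = 10_2 (binary, LSB first: 01)
Double-and-add from P = (8, 4):
  bit 0 = 0: acc unchanged = O
  bit 1 = 1: acc = O + (14, 16) = (14, 16)

2P = (14, 16)


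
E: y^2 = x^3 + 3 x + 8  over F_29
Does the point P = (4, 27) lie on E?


Check whether y^2 = x^3 + 3 x + 8 (mod 29) for (x, y) = (4, 27).
LHS: y^2 = 27^2 mod 29 = 4
RHS: x^3 + 3 x + 8 = 4^3 + 3*4 + 8 mod 29 = 26
LHS != RHS

No, not on the curve


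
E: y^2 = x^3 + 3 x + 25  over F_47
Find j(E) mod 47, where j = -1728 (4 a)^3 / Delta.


Delta = -16(4 a^3 + 27 b^2) mod 47 = 26
-1728 * (4 a)^3 = -1728 * (4*3)^3 mod 47 = 20
j = 20 * 26^(-1) mod 47 = 8

j = 8 (mod 47)


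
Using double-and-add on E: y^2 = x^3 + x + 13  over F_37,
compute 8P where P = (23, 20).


k = 8 = 1000_2 (binary, LSB first: 0001)
Double-and-add from P = (23, 20):
  bit 0 = 0: acc unchanged = O
  bit 1 = 0: acc unchanged = O
  bit 2 = 0: acc unchanged = O
  bit 3 = 1: acc = O + (13, 15) = (13, 15)

8P = (13, 15)


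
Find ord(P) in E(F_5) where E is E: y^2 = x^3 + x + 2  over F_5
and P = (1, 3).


Compute successive multiples of P until we hit O:
  1P = (1, 3)
  2P = (4, 0)
  3P = (1, 2)
  4P = O

ord(P) = 4


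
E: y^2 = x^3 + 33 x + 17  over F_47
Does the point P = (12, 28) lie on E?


Check whether y^2 = x^3 + 33 x + 17 (mod 47) for (x, y) = (12, 28).
LHS: y^2 = 28^2 mod 47 = 32
RHS: x^3 + 33 x + 17 = 12^3 + 33*12 + 17 mod 47 = 26
LHS != RHS

No, not on the curve


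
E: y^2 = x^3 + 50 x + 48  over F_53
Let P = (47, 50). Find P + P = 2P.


Doubling: s = (3 x1^2 + a) / (2 y1)
s = (3*47^2 + 50) / (2*50) mod 53 = 9
x3 = s^2 - 2 x1 mod 53 = 9^2 - 2*47 = 40
y3 = s (x1 - x3) - y1 mod 53 = 9 * (47 - 40) - 50 = 13

2P = (40, 13)


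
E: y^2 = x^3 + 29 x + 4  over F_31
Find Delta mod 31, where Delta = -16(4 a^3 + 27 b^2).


4 a^3 + 27 b^2 = 4*29^3 + 27*4^2 = 97556 + 432 = 97988
Delta = -16 * (97988) = -1567808
Delta mod 31 = 17

Delta = 17 (mod 31)


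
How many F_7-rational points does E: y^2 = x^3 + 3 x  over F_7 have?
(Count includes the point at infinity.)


For each x in F_7, count y with y^2 = x^3 + 3 x + 0 mod 7:
  x = 0: RHS = 0, y in [0]  -> 1 point(s)
  x = 1: RHS = 4, y in [2, 5]  -> 2 point(s)
  x = 2: RHS = 0, y in [0]  -> 1 point(s)
  x = 3: RHS = 1, y in [1, 6]  -> 2 point(s)
  x = 5: RHS = 0, y in [0]  -> 1 point(s)
Affine points: 7. Add the point at infinity: total = 8.

#E(F_7) = 8


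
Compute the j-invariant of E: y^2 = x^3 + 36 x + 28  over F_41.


Delta = -16(4 a^3 + 27 b^2) mod 41 = 18
-1728 * (4 a)^3 = -1728 * (4*36)^3 mod 41 = 30
j = 30 * 18^(-1) mod 41 = 29

j = 29 (mod 41)


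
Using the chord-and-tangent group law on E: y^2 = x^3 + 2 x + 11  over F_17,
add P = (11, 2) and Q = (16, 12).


P != Q, so use the chord formula.
s = (y2 - y1) / (x2 - x1) = (10) / (5) mod 17 = 2
x3 = s^2 - x1 - x2 mod 17 = 2^2 - 11 - 16 = 11
y3 = s (x1 - x3) - y1 mod 17 = 2 * (11 - 11) - 2 = 15

P + Q = (11, 15)


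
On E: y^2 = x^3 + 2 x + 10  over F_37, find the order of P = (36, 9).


Compute successive multiples of P until we hit O:
  1P = (36, 9)
  2P = (28, 22)
  3P = (19, 5)
  4P = (22, 3)
  5P = (26, 27)
  6P = (33, 30)
  7P = (17, 6)
  8P = (20, 13)
  ... (continuing to 20P)
  20P = O

ord(P) = 20


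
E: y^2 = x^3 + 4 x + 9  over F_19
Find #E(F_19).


For each x in F_19, count y with y^2 = x^3 + 4 x + 9 mod 19:
  x = 0: RHS = 9, y in [3, 16]  -> 2 point(s)
  x = 2: RHS = 6, y in [5, 14]  -> 2 point(s)
  x = 7: RHS = 0, y in [0]  -> 1 point(s)
  x = 10: RHS = 4, y in [2, 17]  -> 2 point(s)
  x = 11: RHS = 16, y in [4, 15]  -> 2 point(s)
  x = 13: RHS = 16, y in [4, 15]  -> 2 point(s)
  x = 14: RHS = 16, y in [4, 15]  -> 2 point(s)
  x = 15: RHS = 5, y in [9, 10]  -> 2 point(s)
  x = 18: RHS = 4, y in [2, 17]  -> 2 point(s)
Affine points: 17. Add the point at infinity: total = 18.

#E(F_19) = 18


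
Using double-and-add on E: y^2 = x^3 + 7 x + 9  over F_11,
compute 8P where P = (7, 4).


k = 8 = 1000_2 (binary, LSB first: 0001)
Double-and-add from P = (7, 4):
  bit 0 = 0: acc unchanged = O
  bit 1 = 0: acc unchanged = O
  bit 2 = 0: acc unchanged = O
  bit 3 = 1: acc = O + (9, 3) = (9, 3)

8P = (9, 3)


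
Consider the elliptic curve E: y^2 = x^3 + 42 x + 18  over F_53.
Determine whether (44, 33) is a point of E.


Check whether y^2 = x^3 + 42 x + 18 (mod 53) for (x, y) = (44, 33).
LHS: y^2 = 33^2 mod 53 = 29
RHS: x^3 + 42 x + 18 = 44^3 + 42*44 + 18 mod 53 = 24
LHS != RHS

No, not on the curve


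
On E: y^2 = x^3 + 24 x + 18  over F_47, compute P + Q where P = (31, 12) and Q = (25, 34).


P != Q, so use the chord formula.
s = (y2 - y1) / (x2 - x1) = (22) / (41) mod 47 = 12
x3 = s^2 - x1 - x2 mod 47 = 12^2 - 31 - 25 = 41
y3 = s (x1 - x3) - y1 mod 47 = 12 * (31 - 41) - 12 = 9

P + Q = (41, 9)


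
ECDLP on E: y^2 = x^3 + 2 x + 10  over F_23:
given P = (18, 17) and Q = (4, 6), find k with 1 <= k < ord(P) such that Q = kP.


Enumerate multiples of P until we hit Q = (4, 6):
  1P = (18, 17)
  2P = (13, 18)
  3P = (4, 17)
  4P = (1, 6)
  5P = (8, 3)
  6P = (10, 8)
  7P = (11, 11)
  8P = (6, 13)
  9P = (17, 14)
  10P = (20, 0)
  11P = (17, 9)
  12P = (6, 10)
  13P = (11, 12)
  14P = (10, 15)
  15P = (8, 20)
  16P = (1, 17)
  17P = (4, 6)
Match found at i = 17.

k = 17


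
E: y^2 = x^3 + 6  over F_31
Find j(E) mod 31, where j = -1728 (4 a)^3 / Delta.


Delta = -16(4 a^3 + 27 b^2) mod 31 = 10
-1728 * (4 a)^3 = -1728 * (4*0)^3 mod 31 = 0
j = 0 * 10^(-1) mod 31 = 0

j = 0 (mod 31)


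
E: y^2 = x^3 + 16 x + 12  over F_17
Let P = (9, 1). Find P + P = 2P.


Doubling: s = (3 x1^2 + a) / (2 y1)
s = (3*9^2 + 16) / (2*1) mod 17 = 2
x3 = s^2 - 2 x1 mod 17 = 2^2 - 2*9 = 3
y3 = s (x1 - x3) - y1 mod 17 = 2 * (9 - 3) - 1 = 11

2P = (3, 11)


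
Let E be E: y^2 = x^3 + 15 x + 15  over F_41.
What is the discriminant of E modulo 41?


4 a^3 + 27 b^2 = 4*15^3 + 27*15^2 = 13500 + 6075 = 19575
Delta = -16 * (19575) = -313200
Delta mod 41 = 40

Delta = 40 (mod 41)


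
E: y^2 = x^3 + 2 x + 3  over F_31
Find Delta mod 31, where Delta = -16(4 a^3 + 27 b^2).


4 a^3 + 27 b^2 = 4*2^3 + 27*3^2 = 32 + 243 = 275
Delta = -16 * (275) = -4400
Delta mod 31 = 2

Delta = 2 (mod 31)


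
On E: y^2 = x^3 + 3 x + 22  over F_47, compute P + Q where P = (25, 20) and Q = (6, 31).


P != Q, so use the chord formula.
s = (y2 - y1) / (x2 - x1) = (11) / (28) mod 47 = 39
x3 = s^2 - x1 - x2 mod 47 = 39^2 - 25 - 6 = 33
y3 = s (x1 - x3) - y1 mod 47 = 39 * (25 - 33) - 20 = 44

P + Q = (33, 44)


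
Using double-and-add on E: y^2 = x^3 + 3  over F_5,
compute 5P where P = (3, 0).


k = 5 = 101_2 (binary, LSB first: 101)
Double-and-add from P = (3, 0):
  bit 0 = 1: acc = O + (3, 0) = (3, 0)
  bit 1 = 0: acc unchanged = (3, 0)
  bit 2 = 1: acc = (3, 0) + O = (3, 0)

5P = (3, 0)


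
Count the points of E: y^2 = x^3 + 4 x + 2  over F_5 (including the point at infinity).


For each x in F_5, count y with y^2 = x^3 + 4 x + 2 mod 5:
  x = 3: RHS = 1, y in [1, 4]  -> 2 point(s)
Affine points: 2. Add the point at infinity: total = 3.

#E(F_5) = 3


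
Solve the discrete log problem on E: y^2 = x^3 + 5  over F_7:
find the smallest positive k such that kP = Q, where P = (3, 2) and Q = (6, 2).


Enumerate multiples of P until we hit Q = (6, 2):
  1P = (3, 2)
  2P = (5, 2)
  3P = (6, 5)
  4P = (6, 2)
Match found at i = 4.

k = 4


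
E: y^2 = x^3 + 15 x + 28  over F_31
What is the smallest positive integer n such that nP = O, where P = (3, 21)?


Compute successive multiples of P until we hit O:
  1P = (3, 21)
  2P = (26, 18)
  3P = (22, 30)
  4P = (24, 18)
  5P = (23, 4)
  6P = (12, 13)
  7P = (21, 26)
  8P = (11, 25)
  ... (continuing to 40P)
  40P = O

ord(P) = 40


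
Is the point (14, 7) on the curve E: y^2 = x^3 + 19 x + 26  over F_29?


Check whether y^2 = x^3 + 19 x + 26 (mod 29) for (x, y) = (14, 7).
LHS: y^2 = 7^2 mod 29 = 20
RHS: x^3 + 19 x + 26 = 14^3 + 19*14 + 26 mod 29 = 20
LHS = RHS

Yes, on the curve


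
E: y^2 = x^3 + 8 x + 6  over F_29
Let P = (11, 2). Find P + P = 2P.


Doubling: s = (3 x1^2 + a) / (2 y1)
s = (3*11^2 + 8) / (2*2) mod 29 = 13
x3 = s^2 - 2 x1 mod 29 = 13^2 - 2*11 = 2
y3 = s (x1 - x3) - y1 mod 29 = 13 * (11 - 2) - 2 = 28

2P = (2, 28)


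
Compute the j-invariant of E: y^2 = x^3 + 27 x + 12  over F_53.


Delta = -16(4 a^3 + 27 b^2) mod 53 = 6
-1728 * (4 a)^3 = -1728 * (4*27)^3 mod 53 = 9
j = 9 * 6^(-1) mod 53 = 28

j = 28 (mod 53)


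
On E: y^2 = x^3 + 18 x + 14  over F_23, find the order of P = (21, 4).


Compute successive multiples of P until we hit O:
  1P = (21, 4)
  2P = (8, 16)
  3P = (12, 16)
  4P = (2, 9)
  5P = (3, 7)
  6P = (15, 18)
  7P = (18, 12)
  8P = (9, 10)
  ... (continuing to 32P)
  32P = O

ord(P) = 32


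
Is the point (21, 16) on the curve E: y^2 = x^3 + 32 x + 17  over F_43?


Check whether y^2 = x^3 + 32 x + 17 (mod 43) for (x, y) = (21, 16).
LHS: y^2 = 16^2 mod 43 = 41
RHS: x^3 + 32 x + 17 = 21^3 + 32*21 + 17 mod 43 = 17
LHS != RHS

No, not on the curve


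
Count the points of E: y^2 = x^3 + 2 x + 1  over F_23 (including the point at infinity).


For each x in F_23, count y with y^2 = x^3 + 2 x + 1 mod 23:
  x = 0: RHS = 1, y in [1, 22]  -> 2 point(s)
  x = 1: RHS = 4, y in [2, 21]  -> 2 point(s)
  x = 2: RHS = 13, y in [6, 17]  -> 2 point(s)
  x = 4: RHS = 4, y in [2, 21]  -> 2 point(s)
  x = 7: RHS = 13, y in [6, 17]  -> 2 point(s)
  x = 8: RHS = 0, y in [0]  -> 1 point(s)
  x = 9: RHS = 12, y in [9, 14]  -> 2 point(s)
  x = 10: RHS = 9, y in [3, 20]  -> 2 point(s)
  x = 13: RHS = 16, y in [4, 19]  -> 2 point(s)
  x = 14: RHS = 13, y in [6, 17]  -> 2 point(s)
  x = 15: RHS = 2, y in [5, 18]  -> 2 point(s)
  x = 16: RHS = 12, y in [9, 14]  -> 2 point(s)
  x = 17: RHS = 3, y in [7, 16]  -> 2 point(s)
  x = 18: RHS = 4, y in [2, 21]  -> 2 point(s)
  x = 21: RHS = 12, y in [9, 14]  -> 2 point(s)
Affine points: 29. Add the point at infinity: total = 30.

#E(F_23) = 30


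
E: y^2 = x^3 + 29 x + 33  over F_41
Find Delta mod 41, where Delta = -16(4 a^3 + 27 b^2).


4 a^3 + 27 b^2 = 4*29^3 + 27*33^2 = 97556 + 29403 = 126959
Delta = -16 * (126959) = -2031344
Delta mod 41 = 1

Delta = 1 (mod 41)


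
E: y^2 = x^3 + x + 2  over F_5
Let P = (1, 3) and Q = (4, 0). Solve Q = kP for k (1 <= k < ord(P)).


Enumerate multiples of P until we hit Q = (4, 0):
  1P = (1, 3)
  2P = (4, 0)
Match found at i = 2.

k = 2


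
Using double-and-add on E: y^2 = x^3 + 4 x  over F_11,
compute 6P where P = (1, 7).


k = 6 = 110_2 (binary, LSB first: 011)
Double-and-add from P = (1, 7):
  bit 0 = 0: acc unchanged = O
  bit 1 = 1: acc = O + (1, 4) = (1, 4)
  bit 2 = 1: acc = (1, 4) + (1, 7) = O

6P = O


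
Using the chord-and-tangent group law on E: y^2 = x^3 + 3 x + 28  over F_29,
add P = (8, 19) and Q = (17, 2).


P != Q, so use the chord formula.
s = (y2 - y1) / (x2 - x1) = (12) / (9) mod 29 = 11
x3 = s^2 - x1 - x2 mod 29 = 11^2 - 8 - 17 = 9
y3 = s (x1 - x3) - y1 mod 29 = 11 * (8 - 9) - 19 = 28

P + Q = (9, 28)


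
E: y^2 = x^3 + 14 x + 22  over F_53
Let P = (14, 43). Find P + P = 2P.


Doubling: s = (3 x1^2 + a) / (2 y1)
s = (3*14^2 + 14) / (2*43) mod 53 = 7
x3 = s^2 - 2 x1 mod 53 = 7^2 - 2*14 = 21
y3 = s (x1 - x3) - y1 mod 53 = 7 * (14 - 21) - 43 = 14

2P = (21, 14)


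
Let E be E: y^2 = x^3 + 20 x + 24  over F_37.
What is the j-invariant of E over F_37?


Delta = -16(4 a^3 + 27 b^2) mod 37 = 36
-1728 * (4 a)^3 = -1728 * (4*20)^3 mod 37 = 8
j = 8 * 36^(-1) mod 37 = 29

j = 29 (mod 37)


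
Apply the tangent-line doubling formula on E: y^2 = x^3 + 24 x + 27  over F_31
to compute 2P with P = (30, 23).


Doubling: s = (3 x1^2 + a) / (2 y1)
s = (3*30^2 + 24) / (2*23) mod 31 = 8
x3 = s^2 - 2 x1 mod 31 = 8^2 - 2*30 = 4
y3 = s (x1 - x3) - y1 mod 31 = 8 * (30 - 4) - 23 = 30

2P = (4, 30)


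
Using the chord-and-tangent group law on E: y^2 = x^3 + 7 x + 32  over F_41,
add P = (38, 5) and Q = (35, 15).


P != Q, so use the chord formula.
s = (y2 - y1) / (x2 - x1) = (10) / (38) mod 41 = 24
x3 = s^2 - x1 - x2 mod 41 = 24^2 - 38 - 35 = 11
y3 = s (x1 - x3) - y1 mod 41 = 24 * (38 - 11) - 5 = 28

P + Q = (11, 28)


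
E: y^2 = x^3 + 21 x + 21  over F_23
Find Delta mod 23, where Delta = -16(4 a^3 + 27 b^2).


4 a^3 + 27 b^2 = 4*21^3 + 27*21^2 = 37044 + 11907 = 48951
Delta = -16 * (48951) = -783216
Delta mod 23 = 3

Delta = 3 (mod 23)


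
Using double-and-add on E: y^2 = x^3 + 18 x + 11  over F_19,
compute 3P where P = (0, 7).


k = 3 = 11_2 (binary, LSB first: 11)
Double-and-add from P = (0, 7):
  bit 0 = 1: acc = O + (0, 7) = (0, 7)
  bit 1 = 1: acc = (0, 7) + (16, 5) = (14, 9)

3P = (14, 9)


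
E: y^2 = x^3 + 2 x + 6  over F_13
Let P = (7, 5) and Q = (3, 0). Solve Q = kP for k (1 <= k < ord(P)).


Enumerate multiples of P until we hit Q = (3, 0):
  1P = (7, 5)
  2P = (3, 0)
Match found at i = 2.

k = 2


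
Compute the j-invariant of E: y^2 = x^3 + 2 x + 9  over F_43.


Delta = -16(4 a^3 + 27 b^2) mod 43 = 14
-1728 * (4 a)^3 = -1728 * (4*2)^3 mod 43 = 32
j = 32 * 14^(-1) mod 43 = 33

j = 33 (mod 43)


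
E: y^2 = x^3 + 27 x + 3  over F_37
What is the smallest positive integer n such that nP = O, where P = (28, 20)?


Compute successive multiples of P until we hit O:
  1P = (28, 20)
  2P = (15, 3)
  3P = (6, 23)
  4P = (6, 14)
  5P = (15, 34)
  6P = (28, 17)
  7P = O

ord(P) = 7


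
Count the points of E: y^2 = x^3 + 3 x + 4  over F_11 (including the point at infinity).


For each x in F_11, count y with y^2 = x^3 + 3 x + 4 mod 11:
  x = 0: RHS = 4, y in [2, 9]  -> 2 point(s)
  x = 4: RHS = 3, y in [5, 6]  -> 2 point(s)
  x = 5: RHS = 1, y in [1, 10]  -> 2 point(s)
  x = 7: RHS = 5, y in [4, 7]  -> 2 point(s)
  x = 8: RHS = 1, y in [1, 10]  -> 2 point(s)
  x = 9: RHS = 1, y in [1, 10]  -> 2 point(s)
  x = 10: RHS = 0, y in [0]  -> 1 point(s)
Affine points: 13. Add the point at infinity: total = 14.

#E(F_11) = 14


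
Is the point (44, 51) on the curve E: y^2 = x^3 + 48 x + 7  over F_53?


Check whether y^2 = x^3 + 48 x + 7 (mod 53) for (x, y) = (44, 51).
LHS: y^2 = 51^2 mod 53 = 4
RHS: x^3 + 48 x + 7 = 44^3 + 48*44 + 7 mod 53 = 12
LHS != RHS

No, not on the curve


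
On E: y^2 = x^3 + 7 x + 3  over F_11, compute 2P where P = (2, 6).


Doubling: s = (3 x1^2 + a) / (2 y1)
s = (3*2^2 + 7) / (2*6) mod 11 = 8
x3 = s^2 - 2 x1 mod 11 = 8^2 - 2*2 = 5
y3 = s (x1 - x3) - y1 mod 11 = 8 * (2 - 5) - 6 = 3

2P = (5, 3)


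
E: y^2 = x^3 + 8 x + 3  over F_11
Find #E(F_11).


For each x in F_11, count y with y^2 = x^3 + 8 x + 3 mod 11:
  x = 0: RHS = 3, y in [5, 6]  -> 2 point(s)
  x = 1: RHS = 1, y in [1, 10]  -> 2 point(s)
  x = 2: RHS = 5, y in [4, 7]  -> 2 point(s)
  x = 4: RHS = 0, y in [0]  -> 1 point(s)
  x = 5: RHS = 3, y in [5, 6]  -> 2 point(s)
  x = 6: RHS = 3, y in [5, 6]  -> 2 point(s)
  x = 9: RHS = 1, y in [1, 10]  -> 2 point(s)
  x = 10: RHS = 5, y in [4, 7]  -> 2 point(s)
Affine points: 15. Add the point at infinity: total = 16.

#E(F_11) = 16


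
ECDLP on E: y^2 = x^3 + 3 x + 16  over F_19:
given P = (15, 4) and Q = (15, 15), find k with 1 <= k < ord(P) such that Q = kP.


Enumerate multiples of P until we hit Q = (15, 15):
  1P = (15, 4)
  2P = (5, 17)
  3P = (10, 18)
  4P = (14, 16)
  5P = (1, 18)
  6P = (4, 4)
  7P = (0, 15)
  8P = (8, 1)
  9P = (2, 7)
  10P = (7, 0)
  11P = (2, 12)
  12P = (8, 18)
  13P = (0, 4)
  14P = (4, 15)
  15P = (1, 1)
  16P = (14, 3)
  17P = (10, 1)
  18P = (5, 2)
  19P = (15, 15)
Match found at i = 19.

k = 19
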